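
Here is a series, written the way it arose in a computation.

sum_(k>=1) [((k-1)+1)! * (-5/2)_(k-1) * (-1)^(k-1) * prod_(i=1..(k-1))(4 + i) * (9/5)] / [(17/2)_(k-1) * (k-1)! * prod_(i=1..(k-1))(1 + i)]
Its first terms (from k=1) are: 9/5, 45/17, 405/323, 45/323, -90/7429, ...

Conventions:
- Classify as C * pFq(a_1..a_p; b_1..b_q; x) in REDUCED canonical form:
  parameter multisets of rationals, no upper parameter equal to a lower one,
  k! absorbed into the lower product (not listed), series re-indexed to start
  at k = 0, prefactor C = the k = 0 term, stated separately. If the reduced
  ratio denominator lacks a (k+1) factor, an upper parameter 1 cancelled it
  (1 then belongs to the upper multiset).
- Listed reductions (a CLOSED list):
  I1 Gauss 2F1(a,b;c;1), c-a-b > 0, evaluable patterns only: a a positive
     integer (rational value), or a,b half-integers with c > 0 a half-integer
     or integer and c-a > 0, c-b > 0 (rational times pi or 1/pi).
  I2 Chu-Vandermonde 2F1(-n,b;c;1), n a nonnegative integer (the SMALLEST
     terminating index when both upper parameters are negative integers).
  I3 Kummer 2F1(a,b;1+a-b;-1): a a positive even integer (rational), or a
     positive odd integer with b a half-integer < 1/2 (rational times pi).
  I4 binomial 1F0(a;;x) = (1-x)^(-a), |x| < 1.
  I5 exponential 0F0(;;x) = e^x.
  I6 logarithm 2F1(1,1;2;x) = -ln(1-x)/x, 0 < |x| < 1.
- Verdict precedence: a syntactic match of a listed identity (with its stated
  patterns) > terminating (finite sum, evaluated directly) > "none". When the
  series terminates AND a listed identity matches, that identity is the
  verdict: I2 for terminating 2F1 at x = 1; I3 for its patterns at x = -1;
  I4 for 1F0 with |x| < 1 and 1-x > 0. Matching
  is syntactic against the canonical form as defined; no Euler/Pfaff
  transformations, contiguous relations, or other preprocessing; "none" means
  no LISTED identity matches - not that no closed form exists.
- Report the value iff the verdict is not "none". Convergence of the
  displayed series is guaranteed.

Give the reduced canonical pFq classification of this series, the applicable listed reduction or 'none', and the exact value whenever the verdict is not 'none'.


x = -1 here; the reduced form reads 2F1, upper {-5/2, 5}, lower {17/2}, C = 9/5. Verdict at x = -1: Kummer's theorem (I3) matches (x = -1; c = 17/2 equals 1+a-b for upper {-5/2, 5}: listed pattern). Exact value: (243243/131072) * pi.

The tell: t_0 being 9/5, the factorial ratio (C = 9/5) (k+a-1)!/(a-1)! is a rising factorial (a)_k.
Step ratio: r(k) = (-1) * (k-5/2) (k+5) / [(k+17/2) (k+1)] ; factor over Q: parameters, x = (-1), and C = 9/5.


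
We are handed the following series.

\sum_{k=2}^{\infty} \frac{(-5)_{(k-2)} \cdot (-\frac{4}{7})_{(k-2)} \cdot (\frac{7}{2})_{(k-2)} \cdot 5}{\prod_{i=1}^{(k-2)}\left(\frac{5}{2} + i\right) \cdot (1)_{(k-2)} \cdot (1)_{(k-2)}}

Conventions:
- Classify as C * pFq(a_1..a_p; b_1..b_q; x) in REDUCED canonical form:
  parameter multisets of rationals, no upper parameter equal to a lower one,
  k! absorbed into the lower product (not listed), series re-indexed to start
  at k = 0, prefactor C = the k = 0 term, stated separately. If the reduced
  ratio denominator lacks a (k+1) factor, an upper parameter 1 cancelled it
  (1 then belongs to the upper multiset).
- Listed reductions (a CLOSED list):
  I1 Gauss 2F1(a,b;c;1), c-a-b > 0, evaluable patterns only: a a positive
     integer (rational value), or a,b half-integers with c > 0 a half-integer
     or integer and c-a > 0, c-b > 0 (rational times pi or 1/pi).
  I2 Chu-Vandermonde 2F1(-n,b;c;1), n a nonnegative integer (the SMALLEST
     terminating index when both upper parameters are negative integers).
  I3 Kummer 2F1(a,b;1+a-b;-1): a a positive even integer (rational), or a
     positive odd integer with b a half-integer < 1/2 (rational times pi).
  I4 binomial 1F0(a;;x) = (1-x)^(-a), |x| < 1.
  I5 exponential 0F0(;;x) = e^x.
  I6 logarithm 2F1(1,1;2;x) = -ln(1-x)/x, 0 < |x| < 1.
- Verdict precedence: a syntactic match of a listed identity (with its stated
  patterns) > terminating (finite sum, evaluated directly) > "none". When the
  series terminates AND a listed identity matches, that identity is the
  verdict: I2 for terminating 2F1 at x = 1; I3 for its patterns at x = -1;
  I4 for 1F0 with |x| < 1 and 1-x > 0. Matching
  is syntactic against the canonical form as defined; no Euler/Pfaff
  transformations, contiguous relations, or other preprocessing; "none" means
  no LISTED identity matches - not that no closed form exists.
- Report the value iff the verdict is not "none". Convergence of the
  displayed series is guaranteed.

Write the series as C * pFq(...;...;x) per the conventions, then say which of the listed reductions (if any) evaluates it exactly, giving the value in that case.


At argument 1: a 2F1 with upper {-5, -\frac{4}{7}}, lower {1}, scaled by C = 5. Verdict: this is Vandermonde's identity (I2) (terminating 2F1 at x = 1 with n = 5, b = -4/7, c = 1). Hence: \frac{257400}{16807}.

Structural cue: t_0 = 5 here, and the lower running product (C = 5, x = 1) is a rising factorial.
Term ratio: r(k) = 1 * (k-5) (k-\frac{4}{7}) / [(k+1) (k+1)] - rational in k. x = 1; t_0 = 5; negate the roots.


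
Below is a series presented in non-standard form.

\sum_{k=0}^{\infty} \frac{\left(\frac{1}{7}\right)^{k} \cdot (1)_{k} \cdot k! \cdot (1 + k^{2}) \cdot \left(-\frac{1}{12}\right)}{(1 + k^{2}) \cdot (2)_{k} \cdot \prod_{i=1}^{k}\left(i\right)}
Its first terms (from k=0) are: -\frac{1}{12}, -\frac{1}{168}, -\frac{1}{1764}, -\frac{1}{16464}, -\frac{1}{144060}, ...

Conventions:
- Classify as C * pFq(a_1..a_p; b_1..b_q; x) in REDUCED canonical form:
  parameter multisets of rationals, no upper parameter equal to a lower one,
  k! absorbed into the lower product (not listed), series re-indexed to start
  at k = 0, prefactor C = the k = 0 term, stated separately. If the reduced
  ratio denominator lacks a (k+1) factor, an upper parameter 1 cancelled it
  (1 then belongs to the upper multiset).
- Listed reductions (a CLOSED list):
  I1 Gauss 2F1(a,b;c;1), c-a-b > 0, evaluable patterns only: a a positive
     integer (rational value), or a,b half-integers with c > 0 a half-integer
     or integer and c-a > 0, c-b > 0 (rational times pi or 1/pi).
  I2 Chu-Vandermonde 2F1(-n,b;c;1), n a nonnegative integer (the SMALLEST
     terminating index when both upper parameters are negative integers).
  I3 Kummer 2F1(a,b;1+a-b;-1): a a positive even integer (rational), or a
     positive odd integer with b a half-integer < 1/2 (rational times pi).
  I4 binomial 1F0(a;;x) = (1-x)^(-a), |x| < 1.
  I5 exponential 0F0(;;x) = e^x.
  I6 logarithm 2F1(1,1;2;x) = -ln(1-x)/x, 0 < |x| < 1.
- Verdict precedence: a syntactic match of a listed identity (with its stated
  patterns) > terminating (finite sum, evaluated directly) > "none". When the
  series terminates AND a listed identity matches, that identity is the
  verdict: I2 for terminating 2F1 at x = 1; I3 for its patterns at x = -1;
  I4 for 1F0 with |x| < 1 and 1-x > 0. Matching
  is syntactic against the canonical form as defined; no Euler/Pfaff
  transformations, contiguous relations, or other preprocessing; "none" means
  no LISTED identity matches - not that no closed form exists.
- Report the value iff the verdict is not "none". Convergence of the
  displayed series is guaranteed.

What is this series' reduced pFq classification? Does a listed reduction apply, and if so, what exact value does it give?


The tell: from the first term -\frac{1}{12}: the factor k^2 + 1 cancels (top and bottom), leaving C = -1/12.
Term ratio: r(k) = \frac{1}{7} * (k+1) (k+1) / [(k+2) (k+1)] ; factor over Q: parameters, x = \frac{1}{7}, and C = -\frac{1}{12}.

At argument \frac{1}{7}: a 2F1 with upper {1, 1}, lower {2}, scaled by C = -\frac{1}{12}. Verdict: this is logarithm (I6) (the logarithm: parameters (1,1;2), x = \frac{1}{7}). Its exact value is \frac{7}{12} \cdot \ln\left(\frac{6}{7}\right).


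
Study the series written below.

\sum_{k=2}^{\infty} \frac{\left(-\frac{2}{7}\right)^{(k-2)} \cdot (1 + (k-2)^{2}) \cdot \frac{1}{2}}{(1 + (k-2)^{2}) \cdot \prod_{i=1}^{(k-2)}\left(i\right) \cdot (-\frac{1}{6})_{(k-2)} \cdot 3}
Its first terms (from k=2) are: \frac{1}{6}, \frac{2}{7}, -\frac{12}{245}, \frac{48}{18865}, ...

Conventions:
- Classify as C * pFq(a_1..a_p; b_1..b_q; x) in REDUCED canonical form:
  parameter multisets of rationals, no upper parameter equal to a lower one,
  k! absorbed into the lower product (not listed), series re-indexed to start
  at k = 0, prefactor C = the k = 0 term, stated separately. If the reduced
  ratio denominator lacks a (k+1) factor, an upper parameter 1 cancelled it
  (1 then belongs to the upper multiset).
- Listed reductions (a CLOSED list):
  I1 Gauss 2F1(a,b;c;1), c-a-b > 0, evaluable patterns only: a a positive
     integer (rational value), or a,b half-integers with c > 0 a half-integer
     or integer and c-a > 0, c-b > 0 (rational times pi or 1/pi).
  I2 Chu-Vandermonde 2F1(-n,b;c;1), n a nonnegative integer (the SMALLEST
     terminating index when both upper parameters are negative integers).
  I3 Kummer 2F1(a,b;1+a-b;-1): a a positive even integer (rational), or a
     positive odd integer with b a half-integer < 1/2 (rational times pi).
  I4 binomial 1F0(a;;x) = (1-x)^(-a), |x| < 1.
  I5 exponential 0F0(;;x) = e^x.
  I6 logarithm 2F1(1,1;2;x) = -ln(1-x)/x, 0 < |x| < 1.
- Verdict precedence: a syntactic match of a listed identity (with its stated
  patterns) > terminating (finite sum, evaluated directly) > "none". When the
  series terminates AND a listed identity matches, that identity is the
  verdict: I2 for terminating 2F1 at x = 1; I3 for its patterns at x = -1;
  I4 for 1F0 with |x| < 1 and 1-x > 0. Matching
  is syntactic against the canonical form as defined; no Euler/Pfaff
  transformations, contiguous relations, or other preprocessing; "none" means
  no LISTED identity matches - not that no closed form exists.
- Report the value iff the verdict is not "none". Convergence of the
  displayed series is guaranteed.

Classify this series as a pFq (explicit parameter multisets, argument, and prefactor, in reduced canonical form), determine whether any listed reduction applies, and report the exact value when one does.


Key observation: t_0 being \frac{1}{6}, the constant factors (C = 1/6) combine into one prefactor.
Step ratio: r(k) = -\frac{2}{7} * 1 / [(k-\frac{1}{6}) (k+1)] - rational in k. x = -\frac{2}{7}; t_0 = \frac{1}{6}; negate the roots.

Canonical form: C = \frac{1}{6} times 0F1 with upper {-}, lower {-\frac{1}{6}}, x = -\frac{2}{7}. Verdict: none. Every listed pattern misses the 0F1 form at -\frac{2}{7}, upper {-}.


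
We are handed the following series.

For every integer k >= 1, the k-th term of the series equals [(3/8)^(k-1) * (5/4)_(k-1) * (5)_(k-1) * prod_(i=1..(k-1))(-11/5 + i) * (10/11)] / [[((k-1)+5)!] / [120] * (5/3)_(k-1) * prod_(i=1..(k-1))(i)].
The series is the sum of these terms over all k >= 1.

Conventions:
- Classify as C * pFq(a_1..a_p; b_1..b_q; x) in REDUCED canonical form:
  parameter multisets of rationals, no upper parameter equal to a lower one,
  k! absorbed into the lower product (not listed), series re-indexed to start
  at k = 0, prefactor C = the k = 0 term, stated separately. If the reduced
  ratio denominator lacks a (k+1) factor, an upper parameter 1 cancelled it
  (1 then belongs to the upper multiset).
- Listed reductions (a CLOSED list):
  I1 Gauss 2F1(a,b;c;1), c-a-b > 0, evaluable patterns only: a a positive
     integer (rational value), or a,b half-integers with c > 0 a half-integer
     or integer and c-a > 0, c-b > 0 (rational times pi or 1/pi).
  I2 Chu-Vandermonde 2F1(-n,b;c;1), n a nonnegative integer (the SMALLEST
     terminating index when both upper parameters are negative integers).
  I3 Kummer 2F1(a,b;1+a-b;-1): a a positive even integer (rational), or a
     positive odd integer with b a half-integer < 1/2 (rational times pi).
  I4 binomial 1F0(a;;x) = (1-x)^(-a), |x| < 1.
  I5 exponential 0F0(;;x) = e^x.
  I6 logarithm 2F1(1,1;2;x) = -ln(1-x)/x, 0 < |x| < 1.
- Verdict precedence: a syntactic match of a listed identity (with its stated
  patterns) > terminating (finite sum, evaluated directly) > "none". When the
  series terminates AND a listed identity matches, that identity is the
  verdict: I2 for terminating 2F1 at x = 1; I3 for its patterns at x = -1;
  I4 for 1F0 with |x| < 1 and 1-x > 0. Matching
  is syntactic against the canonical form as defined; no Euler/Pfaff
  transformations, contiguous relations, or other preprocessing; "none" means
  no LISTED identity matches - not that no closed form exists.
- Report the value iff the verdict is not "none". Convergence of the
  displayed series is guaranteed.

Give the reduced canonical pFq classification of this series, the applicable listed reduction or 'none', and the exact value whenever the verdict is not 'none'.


Key step: with t_0 = 10/11, the running product (C = 10/11, x = 3/8) telescopes to a rising factorial.
Consecutive-term ratio: r(k) = (3/8) * (k-6/5) (k+5/4) (k+5) / [(k+5/3) (k+6) (k+1)] - rational in k, leading ratio (3/8); with t_0 = 10/11, classification follows.

Classification (C = 10/11): 3F2 with upper {-6/5, 5/4, 5}, lower {5/3, 6}, argument x = 3/8. Verdict: none here - no I1-I6 shape fits x = 3/8 with lower {5/3, 6}.


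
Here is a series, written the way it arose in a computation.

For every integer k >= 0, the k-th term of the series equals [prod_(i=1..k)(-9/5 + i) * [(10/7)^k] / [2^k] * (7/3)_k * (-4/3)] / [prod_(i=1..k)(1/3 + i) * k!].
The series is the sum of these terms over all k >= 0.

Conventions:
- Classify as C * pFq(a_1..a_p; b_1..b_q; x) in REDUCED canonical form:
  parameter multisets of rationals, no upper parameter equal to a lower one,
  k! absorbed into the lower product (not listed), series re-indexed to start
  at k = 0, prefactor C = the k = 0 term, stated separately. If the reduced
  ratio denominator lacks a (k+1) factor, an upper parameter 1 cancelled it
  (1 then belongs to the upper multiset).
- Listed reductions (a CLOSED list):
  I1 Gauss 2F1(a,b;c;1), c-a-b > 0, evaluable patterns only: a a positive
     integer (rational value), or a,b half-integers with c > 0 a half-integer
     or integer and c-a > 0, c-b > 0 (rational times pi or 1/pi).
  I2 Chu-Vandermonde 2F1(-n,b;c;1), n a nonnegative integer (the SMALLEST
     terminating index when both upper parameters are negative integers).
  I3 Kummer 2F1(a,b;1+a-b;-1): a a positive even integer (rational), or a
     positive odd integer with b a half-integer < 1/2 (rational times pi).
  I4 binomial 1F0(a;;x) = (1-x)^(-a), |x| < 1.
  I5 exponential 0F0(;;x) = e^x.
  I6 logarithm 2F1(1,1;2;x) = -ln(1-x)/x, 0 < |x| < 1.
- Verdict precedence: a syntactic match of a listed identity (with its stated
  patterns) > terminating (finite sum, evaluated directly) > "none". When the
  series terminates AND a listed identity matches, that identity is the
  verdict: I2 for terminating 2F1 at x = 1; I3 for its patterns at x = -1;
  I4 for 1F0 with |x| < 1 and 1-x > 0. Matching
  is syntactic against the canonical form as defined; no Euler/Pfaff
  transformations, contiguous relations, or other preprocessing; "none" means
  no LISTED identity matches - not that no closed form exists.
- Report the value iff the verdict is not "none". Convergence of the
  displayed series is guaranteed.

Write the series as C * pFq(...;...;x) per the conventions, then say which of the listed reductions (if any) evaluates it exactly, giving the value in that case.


At argument 5/7: a 2F1 with upper {-4/5, 7/3}, lower {4/3}, scaled by C = -4/3. Verdict: none - this 2F1 at x = 5/7 matches no listed pattern, and upper {-4/5, 7/3} holds no stopper.

First insight: with t_0 = -4/3, the running product (C = -4/3, x = 5/7) telescopes to a rising factorial.
Ratio: r(k) = (5/7) * (k-4/5) (k+7/3) / [(k+4/3) (k+1)] - rational in k. x = (5/7); t_0 = -4/3; negate the roots.


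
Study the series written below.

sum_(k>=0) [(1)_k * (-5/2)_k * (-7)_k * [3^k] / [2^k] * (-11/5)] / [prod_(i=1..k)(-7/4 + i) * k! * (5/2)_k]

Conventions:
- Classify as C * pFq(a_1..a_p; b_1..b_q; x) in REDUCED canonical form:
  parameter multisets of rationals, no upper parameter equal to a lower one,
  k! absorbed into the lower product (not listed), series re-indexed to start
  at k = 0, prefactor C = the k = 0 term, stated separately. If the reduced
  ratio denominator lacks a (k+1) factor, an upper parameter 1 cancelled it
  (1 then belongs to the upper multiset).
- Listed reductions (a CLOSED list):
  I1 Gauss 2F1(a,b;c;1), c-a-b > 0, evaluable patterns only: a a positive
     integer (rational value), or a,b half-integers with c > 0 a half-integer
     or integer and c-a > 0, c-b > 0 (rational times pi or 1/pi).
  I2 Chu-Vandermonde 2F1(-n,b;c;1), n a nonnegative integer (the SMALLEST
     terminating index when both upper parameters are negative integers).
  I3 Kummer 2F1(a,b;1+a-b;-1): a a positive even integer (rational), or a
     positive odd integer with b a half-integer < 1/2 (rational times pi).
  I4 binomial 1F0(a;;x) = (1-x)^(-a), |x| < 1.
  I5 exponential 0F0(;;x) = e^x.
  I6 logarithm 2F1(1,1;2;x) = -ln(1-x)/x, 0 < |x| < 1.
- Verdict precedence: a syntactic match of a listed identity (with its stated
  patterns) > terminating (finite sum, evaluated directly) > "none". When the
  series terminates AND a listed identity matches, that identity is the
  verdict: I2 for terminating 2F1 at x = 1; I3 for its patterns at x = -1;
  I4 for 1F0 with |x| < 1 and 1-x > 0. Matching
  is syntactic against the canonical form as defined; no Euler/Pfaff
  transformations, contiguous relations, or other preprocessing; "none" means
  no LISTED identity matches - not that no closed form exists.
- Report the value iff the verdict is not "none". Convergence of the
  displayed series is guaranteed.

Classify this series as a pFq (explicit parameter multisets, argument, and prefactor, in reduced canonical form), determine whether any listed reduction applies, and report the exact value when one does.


Reduced: x = 3/2, 3F2, upper = {-7, -5/2, 1}, lower = {-3/4, 5/2}, C = -11/5. Verdict: terminating - upper -7 stops the sum at k = 7; the 8 terms are added exactly. Hence: 186388223/244205.

First insight: t_0 = -11/5 here, and the lower running product (C = -11/5, x = 3/2) is a rising factorial.
Adjacent-term ratio: r(k) = (3/2) * (k-7) (k-5/2) (k+1) / [(k-3/4) (k+5/2) (k+1)] - rational; roots negated = parameters, x = (3/2), C = -11/5.


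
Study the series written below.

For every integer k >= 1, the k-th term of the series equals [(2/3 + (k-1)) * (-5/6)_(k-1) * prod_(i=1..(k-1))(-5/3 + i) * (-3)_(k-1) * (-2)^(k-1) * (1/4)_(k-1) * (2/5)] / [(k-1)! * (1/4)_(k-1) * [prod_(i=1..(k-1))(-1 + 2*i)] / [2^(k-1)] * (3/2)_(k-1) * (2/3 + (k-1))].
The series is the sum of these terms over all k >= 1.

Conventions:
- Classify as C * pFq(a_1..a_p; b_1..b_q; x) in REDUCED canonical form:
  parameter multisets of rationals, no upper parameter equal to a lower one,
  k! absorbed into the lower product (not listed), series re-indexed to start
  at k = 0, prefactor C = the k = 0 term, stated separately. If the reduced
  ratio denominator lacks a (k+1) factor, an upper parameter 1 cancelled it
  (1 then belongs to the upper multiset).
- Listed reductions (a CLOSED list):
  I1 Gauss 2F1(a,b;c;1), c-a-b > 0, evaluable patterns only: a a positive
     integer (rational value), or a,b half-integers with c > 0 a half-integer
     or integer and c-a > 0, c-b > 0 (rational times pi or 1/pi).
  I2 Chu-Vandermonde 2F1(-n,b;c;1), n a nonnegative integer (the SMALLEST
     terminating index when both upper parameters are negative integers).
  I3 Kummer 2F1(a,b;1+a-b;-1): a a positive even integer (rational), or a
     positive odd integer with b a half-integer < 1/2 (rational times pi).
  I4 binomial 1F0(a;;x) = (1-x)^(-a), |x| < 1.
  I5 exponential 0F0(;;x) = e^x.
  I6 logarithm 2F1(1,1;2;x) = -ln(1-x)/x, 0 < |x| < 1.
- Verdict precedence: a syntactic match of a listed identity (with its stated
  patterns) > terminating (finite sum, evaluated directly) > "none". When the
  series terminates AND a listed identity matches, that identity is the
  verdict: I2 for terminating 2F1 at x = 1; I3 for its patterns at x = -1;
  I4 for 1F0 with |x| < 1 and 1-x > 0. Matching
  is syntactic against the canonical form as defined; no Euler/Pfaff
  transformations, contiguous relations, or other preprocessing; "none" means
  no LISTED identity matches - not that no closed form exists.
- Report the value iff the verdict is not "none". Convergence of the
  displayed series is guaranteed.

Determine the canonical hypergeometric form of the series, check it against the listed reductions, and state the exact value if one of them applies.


The tell: t_0 = 2/5 here, and the running product (prefactor 2/5) telescopes to a rising factorial.
Term ratio: r(k) = (-2) * (k-3) (k-5/6) (k-2/3) / [(k+1/2) (k+3/2) (k+1)] - poly over poly, x = (-2) from leading terms; C = 2/5 at k = 0.

x = -2 here; the reduced form reads 3F2, upper {-3, -5/6, -2/3}, lower {1/2, 3/2}, C = 2/5. Verdict: terminating - the sum ends at index 3 because -3 is a negative integer; exact evaluation follows. Exact value: 366874/164025.


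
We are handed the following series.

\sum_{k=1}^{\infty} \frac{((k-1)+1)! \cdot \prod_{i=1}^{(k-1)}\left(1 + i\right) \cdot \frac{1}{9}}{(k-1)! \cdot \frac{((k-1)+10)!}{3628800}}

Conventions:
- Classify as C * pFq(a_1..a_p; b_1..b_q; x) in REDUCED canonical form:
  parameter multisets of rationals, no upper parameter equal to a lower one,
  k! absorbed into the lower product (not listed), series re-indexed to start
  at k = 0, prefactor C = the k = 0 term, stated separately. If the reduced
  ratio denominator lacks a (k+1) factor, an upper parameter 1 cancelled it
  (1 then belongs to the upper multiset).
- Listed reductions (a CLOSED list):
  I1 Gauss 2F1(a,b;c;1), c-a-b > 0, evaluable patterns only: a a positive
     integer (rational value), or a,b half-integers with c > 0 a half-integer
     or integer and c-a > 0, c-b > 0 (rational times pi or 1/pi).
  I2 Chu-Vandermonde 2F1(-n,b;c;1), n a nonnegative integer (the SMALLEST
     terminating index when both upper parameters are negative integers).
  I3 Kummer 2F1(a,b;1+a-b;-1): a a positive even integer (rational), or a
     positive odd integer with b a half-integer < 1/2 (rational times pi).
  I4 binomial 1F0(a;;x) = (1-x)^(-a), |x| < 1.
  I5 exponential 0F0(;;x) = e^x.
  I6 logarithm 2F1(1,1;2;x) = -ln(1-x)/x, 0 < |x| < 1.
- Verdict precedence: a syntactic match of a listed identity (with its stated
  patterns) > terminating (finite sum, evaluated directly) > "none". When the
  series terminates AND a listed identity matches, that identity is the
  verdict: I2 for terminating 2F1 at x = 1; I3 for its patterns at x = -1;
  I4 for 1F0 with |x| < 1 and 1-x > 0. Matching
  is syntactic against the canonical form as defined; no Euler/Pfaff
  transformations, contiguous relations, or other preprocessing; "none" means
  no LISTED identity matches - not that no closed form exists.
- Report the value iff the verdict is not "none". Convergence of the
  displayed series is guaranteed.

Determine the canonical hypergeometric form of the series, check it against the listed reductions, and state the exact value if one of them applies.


Prefactor \frac{1}{9}, argument 1: 2F1 with upper {2, 2} over lower {11}. Verdict at x = 1: the Gauss summation I1 matches (x = 1: the Gamma ratio telescopes since c-a-b = 7 > 0 and a = 2 in Z>0). Exact value: \frac{5}{28}.

The tell: t_0 being \frac{1}{9}, the factorial ratio (prefactor 1/9) (k+a-1)!/(a-1)! is a rising factorial (a)_k.
Consecutive-term ratio: r(k) = 1 * (k+2) (k+2) / [(k+11) (k+1)] - rational in k, leading ratio 1; with t_0 = \frac{1}{9}, classification follows.


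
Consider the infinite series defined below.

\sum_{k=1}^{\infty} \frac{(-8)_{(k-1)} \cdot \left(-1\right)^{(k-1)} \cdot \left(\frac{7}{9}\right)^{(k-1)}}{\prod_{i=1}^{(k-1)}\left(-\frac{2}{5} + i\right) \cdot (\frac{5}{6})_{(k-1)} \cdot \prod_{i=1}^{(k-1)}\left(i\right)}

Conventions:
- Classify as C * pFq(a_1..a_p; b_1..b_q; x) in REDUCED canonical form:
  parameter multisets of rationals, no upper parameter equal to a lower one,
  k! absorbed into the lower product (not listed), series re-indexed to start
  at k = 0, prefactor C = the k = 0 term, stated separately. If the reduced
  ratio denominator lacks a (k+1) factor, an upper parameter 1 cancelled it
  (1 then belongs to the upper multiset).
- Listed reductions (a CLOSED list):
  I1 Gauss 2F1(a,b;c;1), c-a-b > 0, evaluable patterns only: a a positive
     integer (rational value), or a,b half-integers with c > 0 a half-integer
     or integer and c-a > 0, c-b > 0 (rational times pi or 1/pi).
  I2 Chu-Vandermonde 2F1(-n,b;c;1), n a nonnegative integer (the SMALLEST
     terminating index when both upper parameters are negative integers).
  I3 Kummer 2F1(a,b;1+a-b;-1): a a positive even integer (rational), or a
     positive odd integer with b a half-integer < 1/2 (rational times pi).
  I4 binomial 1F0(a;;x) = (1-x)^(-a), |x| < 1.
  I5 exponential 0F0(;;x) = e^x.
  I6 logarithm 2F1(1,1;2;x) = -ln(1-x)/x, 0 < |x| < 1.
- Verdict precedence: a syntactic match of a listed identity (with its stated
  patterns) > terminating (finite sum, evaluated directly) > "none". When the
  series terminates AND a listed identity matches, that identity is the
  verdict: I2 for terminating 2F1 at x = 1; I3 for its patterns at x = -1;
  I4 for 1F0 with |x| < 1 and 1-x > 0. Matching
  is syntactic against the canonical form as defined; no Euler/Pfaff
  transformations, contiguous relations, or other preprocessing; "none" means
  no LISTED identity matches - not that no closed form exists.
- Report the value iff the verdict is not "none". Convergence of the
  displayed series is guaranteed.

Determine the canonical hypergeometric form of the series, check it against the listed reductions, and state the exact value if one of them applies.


Classification (C = 1): 1F2 with upper {-8}, lower {\frac{3}{5}, \frac{5}{6}}, argument x = -\frac{7}{9}. Verdict: terminating. (-8)_k vanishes past k = 8, leaving a 9-term sum, computed directly. Hence: \frac{220376924455203769307}{7982183109483784773}.

First insight: x = -\frac{7}{9} and the (-1)^k factor (prefactor 1) folds into the argument's sign.
Adjacent-term ratio: r(k) = -\frac{7}{9} * (k-8) / [(k+\frac{3}{5}) (k+\frac{5}{6}) (k+1)] - rational; roots negated = parameters, x = -\frac{7}{9}, C = 1.


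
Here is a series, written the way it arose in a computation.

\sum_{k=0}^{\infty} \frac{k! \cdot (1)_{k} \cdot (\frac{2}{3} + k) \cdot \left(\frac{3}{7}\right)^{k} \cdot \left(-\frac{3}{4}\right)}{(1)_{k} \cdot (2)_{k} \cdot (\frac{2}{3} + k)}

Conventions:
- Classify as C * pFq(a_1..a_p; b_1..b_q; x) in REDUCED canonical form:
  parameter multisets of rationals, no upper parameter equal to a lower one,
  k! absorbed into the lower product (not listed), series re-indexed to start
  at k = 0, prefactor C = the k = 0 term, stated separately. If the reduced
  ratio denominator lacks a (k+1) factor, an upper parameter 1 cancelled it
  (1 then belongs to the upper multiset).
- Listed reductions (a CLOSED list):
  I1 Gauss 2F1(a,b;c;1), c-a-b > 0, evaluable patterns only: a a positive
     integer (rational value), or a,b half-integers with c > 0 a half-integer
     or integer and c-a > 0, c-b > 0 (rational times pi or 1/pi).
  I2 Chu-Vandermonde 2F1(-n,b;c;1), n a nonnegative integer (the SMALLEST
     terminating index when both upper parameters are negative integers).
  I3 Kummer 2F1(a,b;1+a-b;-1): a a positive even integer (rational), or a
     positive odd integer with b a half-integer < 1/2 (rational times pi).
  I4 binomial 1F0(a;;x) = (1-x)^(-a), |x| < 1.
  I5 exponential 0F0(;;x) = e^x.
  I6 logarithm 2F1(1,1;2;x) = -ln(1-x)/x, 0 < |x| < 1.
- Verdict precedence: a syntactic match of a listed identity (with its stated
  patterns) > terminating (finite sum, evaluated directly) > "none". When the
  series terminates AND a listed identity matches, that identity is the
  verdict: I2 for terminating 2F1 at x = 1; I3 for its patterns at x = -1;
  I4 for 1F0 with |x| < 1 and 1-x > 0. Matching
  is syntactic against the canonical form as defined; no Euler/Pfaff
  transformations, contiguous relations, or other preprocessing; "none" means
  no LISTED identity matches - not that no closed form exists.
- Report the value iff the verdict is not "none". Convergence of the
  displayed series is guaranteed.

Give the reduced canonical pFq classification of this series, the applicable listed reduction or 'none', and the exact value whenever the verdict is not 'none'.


The tell: with t_0 = -\frac{3}{4}, (1)_k (C = -3/4) is k! itself.
Adjacent-term ratio: r(k) = \frac{3}{7} * (k+1) (k+1) / [(k+2) (k+1)] - rational; roots negated = parameters, x = \frac{3}{7}, C = -\frac{3}{4}.

Classification (C = -\frac{3}{4}): 2F1 with upper {1, 1}, lower {2}, argument x = \frac{3}{7}. Verdict (x = \frac{3}{7}): the logarithmic series (I6) applies (the logarithm: parameters (1,1;2), x = \frac{3}{7}). Value: \frac{7}{4} \cdot \ln\left(\frac{4}{7}\right).


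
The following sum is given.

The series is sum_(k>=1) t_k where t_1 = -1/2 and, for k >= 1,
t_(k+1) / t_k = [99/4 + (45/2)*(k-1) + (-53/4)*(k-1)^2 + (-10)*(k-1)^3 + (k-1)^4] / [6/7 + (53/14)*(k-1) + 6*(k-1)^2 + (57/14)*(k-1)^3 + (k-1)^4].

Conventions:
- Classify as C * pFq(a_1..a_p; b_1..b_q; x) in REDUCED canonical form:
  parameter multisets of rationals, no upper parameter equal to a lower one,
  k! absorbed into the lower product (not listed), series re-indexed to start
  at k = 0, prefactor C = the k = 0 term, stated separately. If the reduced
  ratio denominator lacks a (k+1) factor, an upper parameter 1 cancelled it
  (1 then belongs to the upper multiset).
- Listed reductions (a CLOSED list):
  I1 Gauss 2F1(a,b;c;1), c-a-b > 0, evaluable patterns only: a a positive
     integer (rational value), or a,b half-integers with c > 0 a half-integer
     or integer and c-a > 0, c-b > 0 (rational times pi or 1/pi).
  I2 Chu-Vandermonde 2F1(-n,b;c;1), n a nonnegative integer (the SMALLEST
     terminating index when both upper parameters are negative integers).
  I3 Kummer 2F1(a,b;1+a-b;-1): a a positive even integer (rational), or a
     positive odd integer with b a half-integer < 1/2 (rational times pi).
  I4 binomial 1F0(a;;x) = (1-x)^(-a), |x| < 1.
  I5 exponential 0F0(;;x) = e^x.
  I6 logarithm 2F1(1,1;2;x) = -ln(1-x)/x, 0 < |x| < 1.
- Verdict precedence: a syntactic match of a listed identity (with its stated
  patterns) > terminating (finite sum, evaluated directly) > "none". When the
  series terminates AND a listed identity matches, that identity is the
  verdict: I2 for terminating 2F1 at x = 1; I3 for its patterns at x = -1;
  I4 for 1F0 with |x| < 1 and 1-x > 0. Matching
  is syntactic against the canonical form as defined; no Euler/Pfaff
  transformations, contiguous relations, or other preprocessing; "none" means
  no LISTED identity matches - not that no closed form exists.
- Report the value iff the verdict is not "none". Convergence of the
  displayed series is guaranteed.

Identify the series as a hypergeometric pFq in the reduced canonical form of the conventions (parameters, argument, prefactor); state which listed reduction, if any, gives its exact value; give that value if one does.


Prefactor -1/2, argument 1: 2F1 with upper {-11, -3/2} over lower {4/7}. Verdict at x = 1: Chu-Vandermonde (I2) matches (terminating 2F1 at x = 1 with n = 11, b = -3/2, c = 4/7). Its exact value is -7773424647580241/253495429038080.

The tell: with t_0 = -1/2, cancel k + 3/2 from the displayed ratio first; then prefactor -1/2.
Adjacent-term ratio: r(k) = 1 * (k-11) (k-3/2) / [(k+4/7) (k+1)] ; factor over Q: parameters, x = 1, and C = -1/2.


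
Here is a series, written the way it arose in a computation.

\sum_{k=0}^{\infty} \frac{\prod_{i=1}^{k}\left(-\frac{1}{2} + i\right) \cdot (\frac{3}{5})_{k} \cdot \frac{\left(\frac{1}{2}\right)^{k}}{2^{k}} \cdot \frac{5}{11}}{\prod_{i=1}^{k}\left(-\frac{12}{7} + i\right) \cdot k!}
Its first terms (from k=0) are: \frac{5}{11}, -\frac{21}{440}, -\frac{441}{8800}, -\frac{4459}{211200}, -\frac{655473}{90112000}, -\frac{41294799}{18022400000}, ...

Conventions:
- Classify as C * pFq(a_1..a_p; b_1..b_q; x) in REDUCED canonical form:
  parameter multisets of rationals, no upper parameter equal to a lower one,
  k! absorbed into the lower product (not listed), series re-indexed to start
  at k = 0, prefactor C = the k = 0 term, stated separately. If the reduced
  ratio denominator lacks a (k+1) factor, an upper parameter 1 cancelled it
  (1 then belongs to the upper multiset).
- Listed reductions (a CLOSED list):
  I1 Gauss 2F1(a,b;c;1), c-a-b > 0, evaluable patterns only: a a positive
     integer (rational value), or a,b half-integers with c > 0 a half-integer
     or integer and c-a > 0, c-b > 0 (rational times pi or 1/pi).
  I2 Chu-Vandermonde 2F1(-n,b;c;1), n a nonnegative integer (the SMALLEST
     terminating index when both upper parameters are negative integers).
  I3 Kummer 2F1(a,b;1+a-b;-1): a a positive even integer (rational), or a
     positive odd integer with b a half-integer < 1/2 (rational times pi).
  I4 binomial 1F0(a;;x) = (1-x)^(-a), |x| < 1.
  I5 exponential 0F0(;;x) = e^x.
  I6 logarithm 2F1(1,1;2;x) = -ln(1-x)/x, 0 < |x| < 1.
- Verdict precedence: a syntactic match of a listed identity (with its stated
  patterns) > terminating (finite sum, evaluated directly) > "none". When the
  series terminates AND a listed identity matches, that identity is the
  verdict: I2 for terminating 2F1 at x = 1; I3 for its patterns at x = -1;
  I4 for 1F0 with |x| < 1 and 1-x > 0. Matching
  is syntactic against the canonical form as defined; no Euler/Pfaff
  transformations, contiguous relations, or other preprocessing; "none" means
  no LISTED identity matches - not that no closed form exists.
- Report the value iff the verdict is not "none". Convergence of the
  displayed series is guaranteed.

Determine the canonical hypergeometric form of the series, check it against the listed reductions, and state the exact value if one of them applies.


With C = \frac{5}{11}: the canonical form is 2F1(\frac{1}{2}, \frac{3}{5}; -\frac{5}{7}; \frac{1}{4}). Verdict: none. A 2F1 with upper {\frac{1}{2}, \frac{3}{5}} fits none of I1-I6 at x = \frac{1}{4}; the sum runs forever.

First insight: x = \frac{1}{4} and the running product (C = 5/11) telescopes to a rising factorial.
Adjacent-term ratio: r(k) = \frac{1}{4} * (k+\frac{1}{2}) (k+\frac{3}{5}) / [(k-\frac{5}{7}) (k+1)] - rational; roots negated = parameters, x = \frac{1}{4}, C = \frac{5}{11}.


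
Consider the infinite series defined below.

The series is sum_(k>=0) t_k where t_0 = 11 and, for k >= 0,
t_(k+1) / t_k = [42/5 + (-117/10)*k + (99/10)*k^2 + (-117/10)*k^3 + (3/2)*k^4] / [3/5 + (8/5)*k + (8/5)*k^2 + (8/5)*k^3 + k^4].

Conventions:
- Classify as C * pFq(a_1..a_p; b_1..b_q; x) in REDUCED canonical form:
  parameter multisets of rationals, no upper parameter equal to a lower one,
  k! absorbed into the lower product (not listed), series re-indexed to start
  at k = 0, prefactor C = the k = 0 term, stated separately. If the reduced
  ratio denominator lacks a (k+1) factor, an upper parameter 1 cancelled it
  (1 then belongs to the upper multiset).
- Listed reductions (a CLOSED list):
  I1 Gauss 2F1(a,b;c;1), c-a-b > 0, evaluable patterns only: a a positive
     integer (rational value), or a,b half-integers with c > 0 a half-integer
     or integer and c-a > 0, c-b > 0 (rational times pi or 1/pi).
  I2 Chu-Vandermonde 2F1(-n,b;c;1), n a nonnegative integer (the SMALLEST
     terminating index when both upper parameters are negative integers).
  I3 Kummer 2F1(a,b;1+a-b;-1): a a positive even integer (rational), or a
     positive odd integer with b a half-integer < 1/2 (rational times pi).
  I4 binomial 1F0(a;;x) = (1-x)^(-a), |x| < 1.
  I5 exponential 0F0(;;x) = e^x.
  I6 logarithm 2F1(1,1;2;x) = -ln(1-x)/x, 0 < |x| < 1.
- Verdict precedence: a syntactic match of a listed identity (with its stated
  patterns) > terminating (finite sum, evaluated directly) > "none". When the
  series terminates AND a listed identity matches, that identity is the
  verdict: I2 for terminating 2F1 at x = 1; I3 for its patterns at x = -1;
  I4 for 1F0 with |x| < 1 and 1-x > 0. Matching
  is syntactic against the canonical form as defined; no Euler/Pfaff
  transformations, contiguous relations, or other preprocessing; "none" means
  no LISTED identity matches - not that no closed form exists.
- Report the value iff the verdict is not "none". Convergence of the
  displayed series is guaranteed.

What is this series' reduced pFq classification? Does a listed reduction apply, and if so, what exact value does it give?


Key step: t_0 being 11, roots of the ratio polynomials (prefactor 11) are the negated parameters.
Ratio: r(k) = (3/2) * (k-7) (k-4/5) / [(k+3/5) (k+1)] ; factor over Q: parameters, x = (3/2), and C = 11.

At argument 3/2: a 2F1 with upper {-7, -4/5}, lower {3/5}, scaled by C = 11. Verdict: terminating - upper -7 stops the sum at k = 7; the 8 terms are added exactly. Value: 1207371/9568.


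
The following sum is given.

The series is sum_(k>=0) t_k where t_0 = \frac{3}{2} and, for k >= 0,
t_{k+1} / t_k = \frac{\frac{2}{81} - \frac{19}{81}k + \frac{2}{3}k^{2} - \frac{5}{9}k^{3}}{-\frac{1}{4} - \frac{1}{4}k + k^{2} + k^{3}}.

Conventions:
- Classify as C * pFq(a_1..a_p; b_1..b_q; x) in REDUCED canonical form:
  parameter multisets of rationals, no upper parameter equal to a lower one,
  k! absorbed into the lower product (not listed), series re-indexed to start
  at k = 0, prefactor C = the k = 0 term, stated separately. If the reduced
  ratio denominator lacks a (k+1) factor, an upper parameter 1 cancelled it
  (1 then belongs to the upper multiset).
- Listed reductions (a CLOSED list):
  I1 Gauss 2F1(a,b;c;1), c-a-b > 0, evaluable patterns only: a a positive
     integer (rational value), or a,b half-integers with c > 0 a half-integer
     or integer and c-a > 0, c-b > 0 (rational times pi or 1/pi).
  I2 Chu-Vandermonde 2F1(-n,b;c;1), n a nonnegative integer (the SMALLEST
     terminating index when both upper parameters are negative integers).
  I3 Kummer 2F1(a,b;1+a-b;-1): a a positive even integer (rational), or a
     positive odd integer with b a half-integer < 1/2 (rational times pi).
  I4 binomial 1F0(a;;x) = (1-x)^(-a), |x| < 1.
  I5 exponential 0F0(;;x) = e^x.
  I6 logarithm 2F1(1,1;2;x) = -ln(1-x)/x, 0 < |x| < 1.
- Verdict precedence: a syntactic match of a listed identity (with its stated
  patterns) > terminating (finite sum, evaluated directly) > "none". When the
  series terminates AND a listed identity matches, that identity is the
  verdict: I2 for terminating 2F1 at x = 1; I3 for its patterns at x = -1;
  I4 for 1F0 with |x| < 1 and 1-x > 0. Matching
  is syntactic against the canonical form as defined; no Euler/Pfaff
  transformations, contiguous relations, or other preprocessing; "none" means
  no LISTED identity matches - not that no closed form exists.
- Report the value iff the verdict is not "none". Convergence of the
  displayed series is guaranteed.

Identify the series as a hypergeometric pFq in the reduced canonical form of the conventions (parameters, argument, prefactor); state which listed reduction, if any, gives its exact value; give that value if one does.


Key step: x = -\frac{5}{9} and roots of the ratio polynomials (C = 3/2) are the negated parameters.
Step ratio: r(k) = -\frac{5}{9} * (k-\frac{2}{3}) (k-\frac{1}{3}) (k-\frac{1}{5}) / [(k-\frac{1}{2}) (k+\frac{1}{2}) (k+1)] - rational; roots negated = parameters, x = -\frac{5}{9}, C = \frac{3}{2}.

This is \frac{3}{2} * 3F2(-\frac{2}{3}, -\frac{1}{3}, -\frac{1}{5}; -\frac{1}{2}, \frac{1}{2}; -\frac{5}{9}) in reduced canonical form. Verdict: none - at argument -\frac{5}{9} the multisets {-\frac{2}{3}, -\frac{1}{3}, -\frac{1}{5}} ; {-\frac{1}{2}, \frac{1}{2}} match no listed identity.


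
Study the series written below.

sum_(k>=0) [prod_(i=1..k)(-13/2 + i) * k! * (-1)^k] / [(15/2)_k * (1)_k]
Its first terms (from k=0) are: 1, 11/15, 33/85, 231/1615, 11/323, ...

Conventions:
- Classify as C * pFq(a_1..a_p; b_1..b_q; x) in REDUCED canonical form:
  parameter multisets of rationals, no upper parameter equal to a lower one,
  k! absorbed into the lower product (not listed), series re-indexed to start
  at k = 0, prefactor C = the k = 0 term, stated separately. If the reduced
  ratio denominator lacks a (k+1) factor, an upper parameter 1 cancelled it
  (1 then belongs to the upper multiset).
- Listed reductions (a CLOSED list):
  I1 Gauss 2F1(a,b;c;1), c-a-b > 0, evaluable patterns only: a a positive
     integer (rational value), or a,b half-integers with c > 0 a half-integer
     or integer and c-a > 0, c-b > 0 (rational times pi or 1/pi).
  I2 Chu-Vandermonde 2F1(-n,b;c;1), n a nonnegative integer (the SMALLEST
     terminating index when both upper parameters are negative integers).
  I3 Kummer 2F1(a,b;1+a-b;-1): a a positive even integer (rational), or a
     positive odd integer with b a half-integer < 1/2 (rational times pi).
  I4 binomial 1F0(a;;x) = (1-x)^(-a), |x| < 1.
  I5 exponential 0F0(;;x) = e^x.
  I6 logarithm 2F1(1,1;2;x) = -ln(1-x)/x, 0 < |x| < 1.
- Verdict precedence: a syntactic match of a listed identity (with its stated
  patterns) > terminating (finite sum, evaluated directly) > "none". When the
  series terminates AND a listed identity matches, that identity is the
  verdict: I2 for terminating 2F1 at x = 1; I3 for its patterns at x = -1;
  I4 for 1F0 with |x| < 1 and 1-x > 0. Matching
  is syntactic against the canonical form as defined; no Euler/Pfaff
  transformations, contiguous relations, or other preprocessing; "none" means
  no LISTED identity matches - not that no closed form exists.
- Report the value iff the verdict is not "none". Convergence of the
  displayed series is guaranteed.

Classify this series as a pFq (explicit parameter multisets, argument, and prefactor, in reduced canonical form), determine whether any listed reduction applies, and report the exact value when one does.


Reduced: x = -1, 2F1, upper = {-11/2, 1}, lower = {15/2}, C = 1. Verdict (x = -1): the Kummer evaluation I3 applies (x = -1; c = 15/2 equals 1+a-b for upper {-11/2, 1}: listed pattern). Hence: (3003/4096) * pi.

First insight: t_0 = 1 here, and the factorial ratio (C = 1) (k+a-1)!/(a-1)! is a rising factorial (a)_k.
Ratio: r(k) = (-1) * (k-11/2) (k+1) / [(k+15/2) (k+1)] - rational in k, leading ratio (-1); with t_0 = 1, classification follows.
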